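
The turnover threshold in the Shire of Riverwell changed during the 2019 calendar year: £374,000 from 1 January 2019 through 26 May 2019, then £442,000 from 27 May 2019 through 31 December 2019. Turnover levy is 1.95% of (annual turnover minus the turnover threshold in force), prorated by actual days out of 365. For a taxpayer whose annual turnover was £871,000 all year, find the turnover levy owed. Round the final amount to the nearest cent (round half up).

£8,895.90

1 January – 26 May 2019: 146 days, exemption £374,000 → (£871,000 − £374,000) × 1.95% × 146/365 = £3,876.6000
27 May – 31 December 2019: 219 days, exemption £442,000 → (£871,000 − £442,000) × 1.95% × 219/365 = £5,019.3000
Total = £8,895.9000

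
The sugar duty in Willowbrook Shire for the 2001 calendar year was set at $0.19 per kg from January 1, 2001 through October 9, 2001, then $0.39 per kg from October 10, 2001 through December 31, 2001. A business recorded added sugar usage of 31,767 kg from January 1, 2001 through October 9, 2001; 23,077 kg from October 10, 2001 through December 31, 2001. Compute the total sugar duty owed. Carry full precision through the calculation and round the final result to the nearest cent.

January 1 – October 9, 2001: 31,767 kg at $0.19/kg → $6,035.73
October 10 – December 31, 2001: 23,077 kg at $0.39/kg → $9,000.03

$15,035.76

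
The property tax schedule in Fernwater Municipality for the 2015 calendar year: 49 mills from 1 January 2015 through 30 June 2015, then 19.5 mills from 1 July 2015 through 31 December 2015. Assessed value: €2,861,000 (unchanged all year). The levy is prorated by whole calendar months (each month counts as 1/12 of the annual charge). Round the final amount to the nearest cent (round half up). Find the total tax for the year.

1 January – 30 June 2015: 6 months at 49 mills → €2,861,000 × 4.9% × 6/12 = €70,094.5000
1 July – 31 December 2015: 6 months at 19.5 mills → €2,861,000 × 1.95% × 6/12 = €27,894.7500
Total = €97,989.2500

€97,989.25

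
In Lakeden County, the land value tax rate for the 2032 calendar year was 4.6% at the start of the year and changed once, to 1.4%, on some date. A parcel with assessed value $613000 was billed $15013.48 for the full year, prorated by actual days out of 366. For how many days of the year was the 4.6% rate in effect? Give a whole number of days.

120 days

Let d = days at the first rate; then 366 − d days at the second rate.
$613000 × [4.6%·d + 1.4%·(366−d)] / 366 = $15013.48
Solving gives d = 120, so the new rate took effect on April 30, 2032.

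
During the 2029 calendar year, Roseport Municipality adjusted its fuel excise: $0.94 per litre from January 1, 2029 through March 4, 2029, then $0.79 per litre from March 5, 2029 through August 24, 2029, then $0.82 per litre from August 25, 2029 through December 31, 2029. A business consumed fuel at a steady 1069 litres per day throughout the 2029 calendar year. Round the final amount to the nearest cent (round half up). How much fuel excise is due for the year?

January 1 – March 4, 2029: 63 days × 1069 litres/day = 67,347 litres at $0.94/litre → $63,306.18
March 5 – August 24, 2029: 173 days × 1069 litres/day = 184,937 litres at $0.79/litre → $146,100.23
August 25 – December 31, 2029: 129 days × 1069 litres/day = 137,901 litres at $0.82/litre → $113,078.82

$322,485.23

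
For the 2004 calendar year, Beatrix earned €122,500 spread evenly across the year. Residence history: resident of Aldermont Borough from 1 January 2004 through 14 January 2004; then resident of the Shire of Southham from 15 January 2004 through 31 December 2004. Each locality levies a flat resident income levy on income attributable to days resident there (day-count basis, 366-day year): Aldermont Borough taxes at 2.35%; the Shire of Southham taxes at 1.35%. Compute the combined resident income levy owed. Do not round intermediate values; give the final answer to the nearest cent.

Aldermont Borough, 1 January – 14 January 2004: 14 days → €122,500 × 2.35% × 14/366 = €110.1161
The Shire of Southham, 15 January – 31 December 2004: 352 days → €122,500 × 1.35% × 352/366 = €1,590.4918
Total = €1,700.6079

€1,700.61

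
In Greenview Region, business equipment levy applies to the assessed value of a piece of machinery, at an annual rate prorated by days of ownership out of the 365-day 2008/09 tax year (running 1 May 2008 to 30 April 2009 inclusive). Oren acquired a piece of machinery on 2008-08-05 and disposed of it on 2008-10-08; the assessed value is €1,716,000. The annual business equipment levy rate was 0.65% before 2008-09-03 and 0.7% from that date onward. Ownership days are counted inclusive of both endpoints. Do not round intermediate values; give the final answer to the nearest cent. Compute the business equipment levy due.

2008-08-05 to 2008-09-02: 29 days at 0.65% → €1,716,000 × 0.65% × 29/365 = €886.2082
2008-09-03 to 2008-10-08: 36 days at 0.7% → €1,716,000 × 0.7% × 36/365 = €1,184.7452
Total = €2,070.9534

€2,070.95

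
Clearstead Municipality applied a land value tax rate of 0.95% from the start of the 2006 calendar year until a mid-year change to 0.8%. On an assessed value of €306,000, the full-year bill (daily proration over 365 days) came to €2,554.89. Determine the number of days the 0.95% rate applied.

Let d = days at the first rate; then 365 − d days at the second rate.
€306,000 × [0.95%·d + 0.8%·(365−d)] / 365 = €2,554.89
Solving gives d = 85, so the new rate took effect on March 27, 2006.

85 days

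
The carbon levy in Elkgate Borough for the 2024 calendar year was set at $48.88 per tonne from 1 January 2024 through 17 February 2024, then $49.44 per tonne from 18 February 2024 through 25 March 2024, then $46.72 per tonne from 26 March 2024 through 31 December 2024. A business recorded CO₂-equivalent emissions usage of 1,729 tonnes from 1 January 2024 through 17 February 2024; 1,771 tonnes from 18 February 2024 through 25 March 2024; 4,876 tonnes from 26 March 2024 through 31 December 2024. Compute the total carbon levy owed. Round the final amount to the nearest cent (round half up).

$399878.48

1 January – 17 February 2024: 1,729 tonnes at $48.88/tonne → $84513.52
18 February – 25 March 2024: 1,771 tonnes at $49.44/tonne → $87558.24
26 March – 31 December 2024: 4,876 tonnes at $46.72/tonne → $227806.72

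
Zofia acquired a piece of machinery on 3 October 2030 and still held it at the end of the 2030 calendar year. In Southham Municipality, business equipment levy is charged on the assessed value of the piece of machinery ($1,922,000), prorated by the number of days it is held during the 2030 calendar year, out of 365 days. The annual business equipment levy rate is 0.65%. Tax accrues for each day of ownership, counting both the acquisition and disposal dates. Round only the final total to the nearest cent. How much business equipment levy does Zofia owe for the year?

$3,080.47

Days held (3 October – 31 December 2030): 90 out of 365
Tax = $1,922,000 × 0.65% × 90/365 = $3,080.4658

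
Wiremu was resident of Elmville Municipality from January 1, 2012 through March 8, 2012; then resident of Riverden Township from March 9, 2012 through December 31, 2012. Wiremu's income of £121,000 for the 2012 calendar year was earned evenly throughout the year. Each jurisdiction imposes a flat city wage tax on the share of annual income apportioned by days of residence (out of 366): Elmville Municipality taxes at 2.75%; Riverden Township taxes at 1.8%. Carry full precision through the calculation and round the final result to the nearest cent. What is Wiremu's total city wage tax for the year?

Elmville Municipality, January 1 – March 8, 2012: 68 days → £121,000 × 2.75% × 68/366 = £618.2240
Riverden Township, March 9 – December 31, 2012: 298 days → £121,000 × 1.8% × 298/366 = £1,773.3443
Total = £2,391.5683

£2,391.57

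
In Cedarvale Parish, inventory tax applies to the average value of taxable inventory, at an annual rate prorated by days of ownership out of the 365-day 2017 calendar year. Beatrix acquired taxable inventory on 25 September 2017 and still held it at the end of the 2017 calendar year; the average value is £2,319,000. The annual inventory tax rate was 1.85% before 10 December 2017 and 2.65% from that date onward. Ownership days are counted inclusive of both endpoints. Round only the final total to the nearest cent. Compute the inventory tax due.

25 September – 9 December 2017: 76 days at 1.85% → £2,319,000 × 1.85% × 76/365 = £8,932.9151
10 December – 31 December 2017: 22 days at 2.65% → £2,319,000 × 2.65% × 22/365 = £3,704.0466
Total = £12,636.9616

£12,636.96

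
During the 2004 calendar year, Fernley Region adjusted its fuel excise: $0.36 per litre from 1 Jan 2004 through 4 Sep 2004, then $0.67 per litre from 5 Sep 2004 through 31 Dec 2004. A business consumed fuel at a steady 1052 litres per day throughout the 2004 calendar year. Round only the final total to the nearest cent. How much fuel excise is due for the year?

1 Jan – 4 Sep 2004: 248 days × 1052 litres/day = 260,896 litres at $0.36/litre → $93922.56
5 Sep – 31 Dec 2004: 118 days × 1052 litres/day = 124,136 litres at $0.67/litre → $83171.12

$177093.68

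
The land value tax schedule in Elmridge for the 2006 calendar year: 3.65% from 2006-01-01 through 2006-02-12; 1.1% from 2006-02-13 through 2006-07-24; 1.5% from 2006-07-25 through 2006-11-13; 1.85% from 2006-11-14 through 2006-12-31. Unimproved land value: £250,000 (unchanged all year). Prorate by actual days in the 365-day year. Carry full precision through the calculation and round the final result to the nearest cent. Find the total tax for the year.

£4,054.45

2006-01-01 to 2006-02-12: 43 days at 3.65% → £250,000 × 3.65% × 43/365 = £1,075.0000
2006-02-13 to 2006-07-24: 162 days at 1.1% → £250,000 × 1.1% × 162/365 = £1,220.5479
2006-07-25 to 2006-11-13: 112 days at 1.5% → £250,000 × 1.5% × 112/365 = £1,150.6849
2006-11-14 to 2006-12-31: 48 days at 1.85% → £250,000 × 1.85% × 48/365 = £608.2192
Total = £4,054.4521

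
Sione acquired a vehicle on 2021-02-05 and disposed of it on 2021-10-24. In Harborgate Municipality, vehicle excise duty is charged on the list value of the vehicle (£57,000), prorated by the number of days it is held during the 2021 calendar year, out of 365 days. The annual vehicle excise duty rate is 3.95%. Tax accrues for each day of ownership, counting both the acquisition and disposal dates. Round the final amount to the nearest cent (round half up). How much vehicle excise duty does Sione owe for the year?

£1,616.15

Days held (2021-02-05 to 2021-10-24): 262 out of 365
Tax = £57,000 × 3.95% × 262/365 = £1,616.1452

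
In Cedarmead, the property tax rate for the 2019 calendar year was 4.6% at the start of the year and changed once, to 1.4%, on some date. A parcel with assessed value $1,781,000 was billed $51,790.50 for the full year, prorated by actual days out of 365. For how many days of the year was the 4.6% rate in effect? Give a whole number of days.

172 days

Let d = days at the first rate; then 365 − d days at the second rate.
$1,781,000 × [4.6%·d + 1.4%·(365−d)] / 365 = $51,790.50
Solving gives d = 172, so the new rate took effect on June 22, 2019.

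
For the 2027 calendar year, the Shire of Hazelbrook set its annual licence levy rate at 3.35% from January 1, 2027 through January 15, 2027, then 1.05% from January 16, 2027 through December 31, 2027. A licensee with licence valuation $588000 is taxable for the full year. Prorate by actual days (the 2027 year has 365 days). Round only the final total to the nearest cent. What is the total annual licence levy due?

$6729.78

January 1 – January 15, 2027: 15 days at 3.35% → $588000 × 3.35% × 15/365 = $809.5068
January 16 – December 31, 2027: 350 days at 1.05% → $588000 × 1.05% × 350/365 = $5920.2740
Total = $6729.7808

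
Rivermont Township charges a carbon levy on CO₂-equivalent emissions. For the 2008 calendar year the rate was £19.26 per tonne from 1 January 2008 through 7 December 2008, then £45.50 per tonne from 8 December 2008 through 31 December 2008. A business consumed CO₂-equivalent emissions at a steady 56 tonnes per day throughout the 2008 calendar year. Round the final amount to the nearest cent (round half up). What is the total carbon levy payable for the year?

£430019.52

1 January – 7 December 2008: 342 days × 56 tonnes/day = 19,152 tonnes at £19.26/tonne → £368867.52
8 December – 31 December 2008: 24 days × 56 tonnes/day = 1,344 tonnes at £45.50/tonne → £61152.00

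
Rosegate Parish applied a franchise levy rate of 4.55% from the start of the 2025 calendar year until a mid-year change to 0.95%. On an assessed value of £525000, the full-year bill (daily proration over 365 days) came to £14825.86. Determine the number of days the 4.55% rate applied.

190 days

Let d = days at the first rate; then 365 − d days at the second rate.
£525000 × [4.55%·d + 0.95%·(365−d)] / 365 = £14825.86
Solving gives d = 190, so the new rate took effect on July 10, 2025.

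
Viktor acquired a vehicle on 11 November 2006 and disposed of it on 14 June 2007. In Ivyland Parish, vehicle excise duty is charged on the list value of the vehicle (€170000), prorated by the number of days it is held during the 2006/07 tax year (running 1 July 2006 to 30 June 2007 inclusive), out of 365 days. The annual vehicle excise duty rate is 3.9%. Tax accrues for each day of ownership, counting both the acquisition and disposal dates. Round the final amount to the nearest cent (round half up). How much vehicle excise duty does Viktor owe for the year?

Days held (11 November 2006 – 14 June 2007): 216 out of 365
Tax = €170000 × 3.9% × 216/365 = €3923.5068

€3923.51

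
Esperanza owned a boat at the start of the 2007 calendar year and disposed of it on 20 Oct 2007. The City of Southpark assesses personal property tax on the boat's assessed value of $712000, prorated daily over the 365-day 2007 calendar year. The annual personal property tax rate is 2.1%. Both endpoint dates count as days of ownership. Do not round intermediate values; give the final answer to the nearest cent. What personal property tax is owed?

$12002.56

Days held (1 Jan – 20 Oct 2007): 293 out of 365
Tax = $712000 × 2.1% × 293/365 = $12002.5644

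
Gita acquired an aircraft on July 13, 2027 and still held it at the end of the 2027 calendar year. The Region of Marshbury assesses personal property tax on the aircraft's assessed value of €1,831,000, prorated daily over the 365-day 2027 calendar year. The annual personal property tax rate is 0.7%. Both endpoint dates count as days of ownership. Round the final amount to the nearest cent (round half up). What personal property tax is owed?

Days held (July 13 – December 31, 2027): 172 out of 365
Tax = €1,831,000 × 0.7% × 172/365 = €6,039.7918

€6,039.79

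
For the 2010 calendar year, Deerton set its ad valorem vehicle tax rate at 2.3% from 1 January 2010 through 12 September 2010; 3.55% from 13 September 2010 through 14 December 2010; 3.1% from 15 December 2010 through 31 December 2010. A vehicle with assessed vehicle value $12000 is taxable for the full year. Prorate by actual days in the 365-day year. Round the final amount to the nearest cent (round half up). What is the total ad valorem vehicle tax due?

$318.69

1 January – 12 September 2010: 255 days at 2.3% → $12000 × 2.3% × 255/365 = $192.8219
13 September – 14 December 2010: 93 days at 3.55% → $12000 × 3.55% × 93/365 = $108.5425
15 December – 31 December 2010: 17 days at 3.1% → $12000 × 3.1% × 17/365 = $17.3260
Total = $318.6904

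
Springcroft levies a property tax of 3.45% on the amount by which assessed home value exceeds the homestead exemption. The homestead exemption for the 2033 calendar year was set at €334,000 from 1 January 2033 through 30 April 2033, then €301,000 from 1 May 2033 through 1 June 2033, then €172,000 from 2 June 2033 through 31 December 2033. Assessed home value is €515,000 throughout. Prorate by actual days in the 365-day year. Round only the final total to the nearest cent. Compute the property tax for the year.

1 January – 30 April 2033: 120 days, exemption €334,000 → (€515,000 − €334,000) × 3.45% × 120/365 = €2,052.9863
1 May – 1 June 2033: 32 days, exemption €301,000 → (€515,000 − €301,000) × 3.45% × 32/365 = €647.2767
2 June – 31 December 2033: 213 days, exemption €172,000 → (€515,000 − €172,000) × 3.45% × 213/365 = €6,905.5767
Total = €9,605.8397

€9,605.84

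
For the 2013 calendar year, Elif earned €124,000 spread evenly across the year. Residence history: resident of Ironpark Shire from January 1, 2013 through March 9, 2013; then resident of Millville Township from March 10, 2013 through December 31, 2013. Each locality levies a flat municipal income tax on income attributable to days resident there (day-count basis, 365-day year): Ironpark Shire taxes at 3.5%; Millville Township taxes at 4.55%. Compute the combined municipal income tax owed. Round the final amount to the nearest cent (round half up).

Ironpark Shire, January 1 – March 9, 2013: 68 days → €124,000 × 3.5% × 68/365 = €808.5479
Millville Township, March 10 – December 31, 2013: 297 days → €124,000 × 4.55% × 297/365 = €4,590.8877
Total = €5,399.4356

€5,399.44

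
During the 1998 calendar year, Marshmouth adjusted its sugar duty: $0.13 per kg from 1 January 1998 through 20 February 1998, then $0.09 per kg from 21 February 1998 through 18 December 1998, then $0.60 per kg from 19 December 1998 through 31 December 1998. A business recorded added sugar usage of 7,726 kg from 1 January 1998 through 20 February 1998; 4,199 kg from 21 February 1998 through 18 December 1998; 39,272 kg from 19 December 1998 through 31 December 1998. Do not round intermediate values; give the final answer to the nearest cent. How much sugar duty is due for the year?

$24,945.49

1 January – 20 February 1998: 7,726 kg at $0.13/kg → $1,004.38
21 February – 18 December 1998: 4,199 kg at $0.09/kg → $377.91
19 December – 31 December 1998: 39,272 kg at $0.60/kg → $23,563.20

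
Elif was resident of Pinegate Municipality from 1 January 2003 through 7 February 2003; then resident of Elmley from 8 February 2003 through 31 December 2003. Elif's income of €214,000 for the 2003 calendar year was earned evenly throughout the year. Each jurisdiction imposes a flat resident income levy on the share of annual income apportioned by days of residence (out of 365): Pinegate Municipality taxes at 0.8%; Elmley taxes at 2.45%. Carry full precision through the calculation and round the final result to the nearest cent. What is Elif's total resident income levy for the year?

€4,875.39

Pinegate Municipality, 1 January – 7 February 2003: 38 days → €214,000 × 0.8% × 38/365 = €178.2356
Elmley, 8 February – 31 December 2003: 327 days → €214,000 × 2.45% × 327/365 = €4,697.1534
Total = €4,875.3890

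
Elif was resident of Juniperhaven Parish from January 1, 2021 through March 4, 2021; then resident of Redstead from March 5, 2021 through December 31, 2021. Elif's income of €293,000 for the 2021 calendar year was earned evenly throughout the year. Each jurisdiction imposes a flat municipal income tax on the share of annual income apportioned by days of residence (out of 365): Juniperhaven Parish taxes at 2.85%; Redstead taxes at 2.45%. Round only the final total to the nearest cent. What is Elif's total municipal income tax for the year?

€7,380.79

Juniperhaven Parish, January 1 – March 4, 2021: 63 days → €293,000 × 2.85% × 63/365 = €1,441.3192
Redstead, March 5 – December 31, 2021: 302 days → €293,000 × 2.45% × 302/365 = €5,939.4712
Total = €7,380.7904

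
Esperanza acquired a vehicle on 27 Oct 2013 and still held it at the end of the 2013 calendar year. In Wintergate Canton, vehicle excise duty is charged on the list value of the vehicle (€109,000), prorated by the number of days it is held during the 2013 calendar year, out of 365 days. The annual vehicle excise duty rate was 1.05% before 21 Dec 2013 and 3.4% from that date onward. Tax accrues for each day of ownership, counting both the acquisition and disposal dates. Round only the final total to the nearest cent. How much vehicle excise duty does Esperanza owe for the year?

27 Oct – 20 Dec 2013: 55 days at 1.05% → €109,000 × 1.05% × 55/365 = €172.4589
21 Dec – 31 Dec 2013: 11 days at 3.4% → €109,000 × 3.4% × 11/365 = €111.6877
Total = €284.1466

€284.15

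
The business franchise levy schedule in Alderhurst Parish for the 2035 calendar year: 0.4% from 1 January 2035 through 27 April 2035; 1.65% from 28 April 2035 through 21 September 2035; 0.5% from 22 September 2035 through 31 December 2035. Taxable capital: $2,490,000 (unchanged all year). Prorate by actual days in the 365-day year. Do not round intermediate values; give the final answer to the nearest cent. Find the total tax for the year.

$23,184.29

1 January – 27 April 2035: 117 days at 0.4% → $2,490,000 × 0.4% × 117/365 = $3,192.6575
28 April – 21 September 2035: 147 days at 1.65% → $2,490,000 × 1.65% × 147/365 = $16,546.5616
22 September – 31 December 2035: 101 days at 0.5% → $2,490,000 × 0.5% × 101/365 = $3,445.0685
Total = $23,184.2877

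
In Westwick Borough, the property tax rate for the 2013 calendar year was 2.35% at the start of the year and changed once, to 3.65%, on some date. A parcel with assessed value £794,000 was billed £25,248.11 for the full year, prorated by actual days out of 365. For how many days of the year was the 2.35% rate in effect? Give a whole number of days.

Let d = days at the first rate; then 365 − d days at the second rate.
£794,000 × [2.35%·d + 3.65%·(365−d)] / 365 = £25,248.11
Solving gives d = 132, so the new rate took effect on 13 May 2013.

132 days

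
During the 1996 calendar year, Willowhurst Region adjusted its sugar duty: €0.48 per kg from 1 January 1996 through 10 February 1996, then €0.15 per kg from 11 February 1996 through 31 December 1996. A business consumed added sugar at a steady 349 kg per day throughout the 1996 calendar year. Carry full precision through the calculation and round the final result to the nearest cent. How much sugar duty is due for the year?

1 January – 10 February 1996: 41 days × 349 kg/day = 14,309 kg at €0.48/kg → €6,868.32
11 February – 31 December 1996: 325 days × 349 kg/day = 113,425 kg at €0.15/kg → €17,013.75

€23,882.07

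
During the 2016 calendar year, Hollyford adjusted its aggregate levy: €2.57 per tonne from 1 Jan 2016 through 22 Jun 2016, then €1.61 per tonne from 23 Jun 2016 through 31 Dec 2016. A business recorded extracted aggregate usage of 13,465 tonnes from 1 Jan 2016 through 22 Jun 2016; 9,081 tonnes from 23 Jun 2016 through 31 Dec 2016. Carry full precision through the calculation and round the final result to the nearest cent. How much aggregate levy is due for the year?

1 Jan – 22 Jun 2016: 13,465 tonnes at €2.57/tonne → €34605.05
23 Jun – 31 Dec 2016: 9,081 tonnes at €1.61/tonne → €14620.41

€49225.46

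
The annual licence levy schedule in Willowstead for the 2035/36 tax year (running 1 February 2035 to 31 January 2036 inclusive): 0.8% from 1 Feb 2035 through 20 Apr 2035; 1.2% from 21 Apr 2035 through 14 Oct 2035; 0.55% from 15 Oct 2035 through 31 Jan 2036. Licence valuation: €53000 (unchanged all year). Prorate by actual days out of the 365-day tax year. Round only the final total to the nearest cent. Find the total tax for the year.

€487.24

1 Feb – 20 Apr 2035: 79 days at 0.8% → €53000 × 0.8% × 79/365 = €91.7699
21 Apr – 14 Oct 2035: 177 days at 1.2% → €53000 × 1.2% × 177/365 = €308.4164
15 Oct 2035 – 31 Jan 2036: 109 days at 0.55% → €53000 × 0.55% × 109/365 = €87.0507
Total = €487.2370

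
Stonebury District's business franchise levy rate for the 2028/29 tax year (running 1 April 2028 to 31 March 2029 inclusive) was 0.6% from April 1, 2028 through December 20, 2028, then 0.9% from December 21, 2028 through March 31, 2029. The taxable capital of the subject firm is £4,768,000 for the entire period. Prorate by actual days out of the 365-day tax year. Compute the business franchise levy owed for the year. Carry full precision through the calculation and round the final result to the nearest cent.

April 1 – December 20, 2028: 264 days at 0.6% → £4,768,000 × 0.6% × 264/365 = £20,691.8137
December 21, 2028 – March 31, 2029: 101 days at 0.9% → £4,768,000 × 0.9% × 101/365 = £11,874.2795
Total = £32,566.0932

£32,566.09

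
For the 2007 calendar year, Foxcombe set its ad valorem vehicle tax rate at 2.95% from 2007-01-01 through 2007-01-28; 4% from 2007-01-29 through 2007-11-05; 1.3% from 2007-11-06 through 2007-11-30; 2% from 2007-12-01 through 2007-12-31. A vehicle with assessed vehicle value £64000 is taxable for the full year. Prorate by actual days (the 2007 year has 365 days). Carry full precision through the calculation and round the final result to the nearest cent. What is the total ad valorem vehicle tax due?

2007-01-01 to 2007-01-28: 28 days at 2.95% → £64000 × 2.95% × 28/365 = £144.8329
2007-01-29 to 2007-11-05: 281 days at 4% → £64000 × 4% × 281/365 = £1970.8493
2007-11-06 to 2007-11-30: 25 days at 1.3% → £64000 × 1.3% × 25/365 = £56.9863
2007-12-01 to 2007-12-31: 31 days at 2% → £64000 × 2% × 31/365 = £108.7123
Total = £2281.3808

£2281.38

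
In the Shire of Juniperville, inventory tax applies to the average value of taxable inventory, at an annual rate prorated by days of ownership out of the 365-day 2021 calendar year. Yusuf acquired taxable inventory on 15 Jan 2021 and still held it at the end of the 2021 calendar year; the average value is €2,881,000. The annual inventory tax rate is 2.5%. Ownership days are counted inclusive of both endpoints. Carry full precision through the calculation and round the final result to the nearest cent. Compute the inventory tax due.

€69,262.40

Days held (15 Jan – 31 Dec 2021): 351 out of 365
Tax = €2,881,000 × 2.5% × 351/365 = €69,262.3973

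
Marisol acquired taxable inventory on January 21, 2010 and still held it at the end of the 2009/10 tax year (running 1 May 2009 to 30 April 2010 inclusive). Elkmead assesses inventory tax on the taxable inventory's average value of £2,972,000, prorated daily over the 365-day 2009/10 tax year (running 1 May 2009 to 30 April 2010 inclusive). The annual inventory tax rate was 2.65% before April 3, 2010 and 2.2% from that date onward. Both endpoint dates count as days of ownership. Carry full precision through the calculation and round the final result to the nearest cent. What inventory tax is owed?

January 21 – April 2, 2010: 72 days at 2.65% → £2,972,000 × 2.65% × 72/365 = £15,535.8247
April 3 – April 30, 2010: 28 days at 2.2% → £2,972,000 × 2.2% × 28/365 = £5,015.7589
Total = £20,551.5836

£20,551.58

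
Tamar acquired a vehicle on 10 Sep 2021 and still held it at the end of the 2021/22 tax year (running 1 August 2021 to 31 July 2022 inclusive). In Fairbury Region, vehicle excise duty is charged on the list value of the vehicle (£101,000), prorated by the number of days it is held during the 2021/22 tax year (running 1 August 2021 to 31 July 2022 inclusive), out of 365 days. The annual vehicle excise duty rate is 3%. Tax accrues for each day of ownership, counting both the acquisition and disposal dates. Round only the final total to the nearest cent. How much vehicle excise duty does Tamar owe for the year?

Days held (10 Sep 2021 – 31 Jul 2022): 325 out of 365
Tax = £101,000 × 3% × 325/365 = £2,697.9452

£2,697.95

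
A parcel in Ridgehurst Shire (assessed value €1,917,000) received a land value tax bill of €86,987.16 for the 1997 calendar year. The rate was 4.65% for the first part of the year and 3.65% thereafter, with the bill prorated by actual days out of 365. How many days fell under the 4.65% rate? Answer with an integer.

324 days

Let d = days at the first rate; then 365 − d days at the second rate.
€1,917,000 × [4.65%·d + 3.65%·(365−d)] / 365 = €86,987.16
Solving gives d = 324, so the new rate took effect on 21 Nov 1997.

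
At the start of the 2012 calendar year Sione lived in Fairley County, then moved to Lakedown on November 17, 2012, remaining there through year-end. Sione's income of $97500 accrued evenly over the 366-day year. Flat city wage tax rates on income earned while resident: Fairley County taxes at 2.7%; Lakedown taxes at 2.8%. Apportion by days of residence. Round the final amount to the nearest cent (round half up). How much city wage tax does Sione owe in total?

$2644.49

Fairley County, January 1 – November 16, 2012: 321 days → $97500 × 2.7% × 321/366 = $2308.8320
Lakedown, November 17 – December 31, 2012: 45 days → $97500 × 2.8% × 45/366 = $335.6557
Total = $2644.4877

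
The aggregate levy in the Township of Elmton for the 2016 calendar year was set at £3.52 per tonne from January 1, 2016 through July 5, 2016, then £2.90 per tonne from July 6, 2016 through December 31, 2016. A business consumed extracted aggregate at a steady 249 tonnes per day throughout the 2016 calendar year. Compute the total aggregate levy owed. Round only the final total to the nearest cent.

January 1 – July 5, 2016: 187 days × 249 tonnes/day = 46,563 tonnes at £3.52/tonne → £163,901.76
July 6 – December 31, 2016: 179 days × 249 tonnes/day = 44,571 tonnes at £2.90/tonne → £129,255.90

£293,157.66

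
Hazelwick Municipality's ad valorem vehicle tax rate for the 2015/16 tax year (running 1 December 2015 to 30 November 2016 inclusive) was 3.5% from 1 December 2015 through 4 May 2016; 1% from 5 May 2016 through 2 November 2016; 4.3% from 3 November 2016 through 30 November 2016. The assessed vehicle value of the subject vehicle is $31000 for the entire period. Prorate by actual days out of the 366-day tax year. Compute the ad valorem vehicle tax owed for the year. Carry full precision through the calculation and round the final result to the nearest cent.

1 December 2015 – 4 May 2016: 156 days at 3.5% → $31000 × 3.5% × 156/366 = $462.4590
5 May – 2 November 2016: 182 days at 1% → $31000 × 1% × 182/366 = $154.1530
3 November – 30 November 2016: 28 days at 4.3% → $31000 × 4.3% × 28/366 = $101.9781
Total = $718.5902

$718.59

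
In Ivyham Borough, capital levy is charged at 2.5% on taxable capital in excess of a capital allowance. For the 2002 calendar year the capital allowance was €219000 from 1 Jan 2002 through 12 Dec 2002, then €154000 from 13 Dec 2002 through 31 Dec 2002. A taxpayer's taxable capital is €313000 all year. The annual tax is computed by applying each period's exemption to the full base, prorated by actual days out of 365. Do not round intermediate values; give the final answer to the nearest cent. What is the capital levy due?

1 Jan – 12 Dec 2002: 346 days, exemption €219000 → (€313000 − €219000) × 2.5% × 346/365 = €2227.6712
13 Dec – 31 Dec 2002: 19 days, exemption €154000 → (€313000 − €154000) × 2.5% × 19/365 = €206.9178
Total = €2434.5890

€2434.59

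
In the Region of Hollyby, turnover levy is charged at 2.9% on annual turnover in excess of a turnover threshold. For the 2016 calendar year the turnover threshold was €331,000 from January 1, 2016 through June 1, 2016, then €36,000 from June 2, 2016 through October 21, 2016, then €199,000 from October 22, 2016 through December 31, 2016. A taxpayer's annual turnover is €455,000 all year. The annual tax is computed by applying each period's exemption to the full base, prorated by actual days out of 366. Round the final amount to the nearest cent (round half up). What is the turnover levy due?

€7,657.74

January 1 – June 1, 2016: 153 days, exemption €331,000 → (€455,000 − €331,000) × 2.9% × 153/366 = €1,503.2459
June 2 – October 21, 2016: 142 days, exemption €36,000 → (€455,000 − €36,000) × 2.9% × 142/366 = €4,714.3224
October 22 – December 31, 2016: 71 days, exemption €199,000 → (€455,000 − €199,000) × 2.9% × 71/366 = €1,440.1749
Total = €7,657.7432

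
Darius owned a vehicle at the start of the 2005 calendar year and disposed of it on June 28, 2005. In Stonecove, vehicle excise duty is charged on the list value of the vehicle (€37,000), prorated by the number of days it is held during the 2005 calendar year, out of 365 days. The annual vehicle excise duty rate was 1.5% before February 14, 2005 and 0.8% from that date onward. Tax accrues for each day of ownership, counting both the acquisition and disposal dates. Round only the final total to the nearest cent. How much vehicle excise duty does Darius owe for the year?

January 1 – February 13, 2005: 44 days at 1.5% → €37,000 × 1.5% × 44/365 = €66.9041
February 14 – June 28, 2005: 135 days at 0.8% → €37,000 × 0.8% × 135/365 = €109.4795
Total = €176.3836

€176.38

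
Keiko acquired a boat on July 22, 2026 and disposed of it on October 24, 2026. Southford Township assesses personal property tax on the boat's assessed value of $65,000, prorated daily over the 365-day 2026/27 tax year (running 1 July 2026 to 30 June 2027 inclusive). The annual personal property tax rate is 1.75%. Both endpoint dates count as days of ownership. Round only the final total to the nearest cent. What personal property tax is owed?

Days held (July 22 – October 24, 2026): 95 out of 365
Tax = $65,000 × 1.75% × 95/365 = $296.0616

$296.06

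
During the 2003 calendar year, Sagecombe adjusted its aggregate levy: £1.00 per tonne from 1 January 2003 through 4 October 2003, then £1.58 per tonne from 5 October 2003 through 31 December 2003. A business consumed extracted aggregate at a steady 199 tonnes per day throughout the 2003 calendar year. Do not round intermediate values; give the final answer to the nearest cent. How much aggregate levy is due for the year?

£82,791.96

1 January – 4 October 2003: 277 days × 199 tonnes/day = 55,123 tonnes at £1.00/tonne → £55,123.00
5 October – 31 December 2003: 88 days × 199 tonnes/day = 17,512 tonnes at £1.58/tonne → £27,668.96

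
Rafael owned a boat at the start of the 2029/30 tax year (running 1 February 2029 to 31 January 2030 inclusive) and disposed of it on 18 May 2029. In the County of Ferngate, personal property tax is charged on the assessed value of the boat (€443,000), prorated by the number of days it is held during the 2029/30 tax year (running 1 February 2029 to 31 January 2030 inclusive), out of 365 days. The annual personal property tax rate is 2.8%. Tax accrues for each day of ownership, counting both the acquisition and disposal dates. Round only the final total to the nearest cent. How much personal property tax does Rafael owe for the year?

€3,636.24

Days held (1 Feb – 18 May 2029): 107 out of 365
Tax = €443,000 × 2.8% × 107/365 = €3,636.2411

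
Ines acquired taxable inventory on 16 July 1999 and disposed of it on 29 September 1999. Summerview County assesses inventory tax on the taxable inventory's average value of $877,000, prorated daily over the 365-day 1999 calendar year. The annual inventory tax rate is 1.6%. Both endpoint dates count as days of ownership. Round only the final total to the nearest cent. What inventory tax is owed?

Days held (16 July – 29 September 1999): 76 out of 365
Tax = $877,000 × 1.6% × 76/365 = $2,921.7315

$2,921.73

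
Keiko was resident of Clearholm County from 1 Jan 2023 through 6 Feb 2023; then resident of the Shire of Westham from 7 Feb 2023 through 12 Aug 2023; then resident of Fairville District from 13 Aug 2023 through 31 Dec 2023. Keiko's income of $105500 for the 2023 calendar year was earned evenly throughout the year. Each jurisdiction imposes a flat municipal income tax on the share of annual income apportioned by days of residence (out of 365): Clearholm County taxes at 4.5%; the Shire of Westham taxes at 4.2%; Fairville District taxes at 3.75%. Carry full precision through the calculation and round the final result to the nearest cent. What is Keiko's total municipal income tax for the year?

Clearholm County, 1 Jan – 6 Feb 2023: 37 days → $105500 × 4.5% × 37/365 = $481.2534
The Shire of Westham, 7 Feb – 12 Aug 2023: 187 days → $105500 × 4.2% × 187/365 = $2270.1288
Fairville District, 13 Aug – 31 Dec 2023: 141 days → $105500 × 3.75% × 141/365 = $1528.3048
Total = $4279.6870

$4279.69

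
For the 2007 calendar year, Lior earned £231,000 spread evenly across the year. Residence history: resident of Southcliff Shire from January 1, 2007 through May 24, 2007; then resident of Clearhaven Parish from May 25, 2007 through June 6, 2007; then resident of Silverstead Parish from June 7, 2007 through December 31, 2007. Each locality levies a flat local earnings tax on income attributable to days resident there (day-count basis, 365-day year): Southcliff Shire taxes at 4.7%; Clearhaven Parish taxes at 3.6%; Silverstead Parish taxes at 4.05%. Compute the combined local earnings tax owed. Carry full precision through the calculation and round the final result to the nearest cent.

Southcliff Shire, January 1 – May 24, 2007: 144 days → £231,000 × 4.7% × 144/365 = £4,283.3096
Clearhaven Parish, May 25 – June 6, 2007: 13 days → £231,000 × 3.6% × 13/365 = £296.1863
Silverstead Parish, June 7 – December 31, 2007: 208 days → £231,000 × 4.05% × 208/365 = £5,331.3534
Total = £9,910.8493

£9,910.85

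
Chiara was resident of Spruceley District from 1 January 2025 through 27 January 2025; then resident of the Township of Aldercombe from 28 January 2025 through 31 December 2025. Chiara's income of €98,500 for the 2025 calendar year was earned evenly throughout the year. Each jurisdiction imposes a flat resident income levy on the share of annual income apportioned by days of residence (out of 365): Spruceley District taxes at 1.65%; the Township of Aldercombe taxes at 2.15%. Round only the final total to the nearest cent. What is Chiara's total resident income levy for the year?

Spruceley District, 1 January – 27 January 2025: 27 days → €98,500 × 1.65% × 27/365 = €120.2240
The Township of Aldercombe, 28 January – 31 December 2025: 338 days → €98,500 × 2.15% × 338/365 = €1,961.0945
Total = €2,081.3185

€2,081.32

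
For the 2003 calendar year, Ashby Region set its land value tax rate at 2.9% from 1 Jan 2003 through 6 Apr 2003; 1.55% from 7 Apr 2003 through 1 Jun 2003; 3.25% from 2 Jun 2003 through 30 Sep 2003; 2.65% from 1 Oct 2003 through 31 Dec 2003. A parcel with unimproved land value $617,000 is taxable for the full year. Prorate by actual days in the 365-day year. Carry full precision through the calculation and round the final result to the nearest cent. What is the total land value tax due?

1 Jan – 6 Apr 2003: 96 days at 2.9% → $617,000 × 2.9% × 96/365 = $4,706.1041
7 Apr – 1 Jun 2003: 56 days at 1.55% → $617,000 × 1.55% × 56/365 = $1,467.2767
2 Jun – 30 Sep 2003: 121 days at 3.25% → $617,000 × 3.25% × 121/365 = $6,647.5411
1 Oct – 31 Dec 2003: 92 days at 2.65% → $617,000 × 2.65% × 92/365 = $4,121.2219
Total = $16,942.1438

$16,942.14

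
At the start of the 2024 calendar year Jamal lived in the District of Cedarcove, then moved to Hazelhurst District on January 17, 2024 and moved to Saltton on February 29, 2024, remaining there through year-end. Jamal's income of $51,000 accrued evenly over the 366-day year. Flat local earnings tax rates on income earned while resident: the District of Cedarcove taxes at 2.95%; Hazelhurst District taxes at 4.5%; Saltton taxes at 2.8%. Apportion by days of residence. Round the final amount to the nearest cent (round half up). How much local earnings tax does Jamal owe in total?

The District of Cedarcove, January 1 – January 16, 2024: 16 days → $51,000 × 2.95% × 16/366 = $65.7705
Hazelhurst District, January 17 – February 28, 2024: 43 days → $51,000 × 4.5% × 43/366 = $269.6311
Saltton, February 29 – December 31, 2024: 307 days → $51,000 × 2.8% × 307/366 = $1,197.8033
Total = $1,533.2049

$1,533.20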